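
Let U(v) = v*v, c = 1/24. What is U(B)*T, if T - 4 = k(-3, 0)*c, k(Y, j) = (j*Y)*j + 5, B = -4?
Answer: 202/3 ≈ 67.333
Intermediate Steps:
c = 1/24 ≈ 0.041667
U(v) = v²
k(Y, j) = 5 + Y*j² (k(Y, j) = (Y*j)*j + 5 = Y*j² + 5 = 5 + Y*j²)
T = 101/24 (T = 4 + (5 - 3*0²)*(1/24) = 4 + (5 - 3*0)*(1/24) = 4 + (5 + 0)*(1/24) = 4 + 5*(1/24) = 4 + 5/24 = 101/24 ≈ 4.2083)
U(B)*T = (-4)²*(101/24) = 16*(101/24) = 202/3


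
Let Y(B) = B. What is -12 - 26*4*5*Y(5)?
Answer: -2612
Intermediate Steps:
-12 - 26*4*5*Y(5) = -12 - 26*4*5*5 = -12 - 520*5 = -12 - 26*100 = -12 - 2600 = -2612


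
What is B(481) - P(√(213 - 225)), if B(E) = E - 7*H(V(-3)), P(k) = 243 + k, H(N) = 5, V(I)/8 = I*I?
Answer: 203 - 2*I*√3 ≈ 203.0 - 3.4641*I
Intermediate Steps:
V(I) = 8*I² (V(I) = 8*(I*I) = 8*I²)
B(E) = -35 + E (B(E) = E - 7*5 = E - 35 = -35 + E)
B(481) - P(√(213 - 225)) = (-35 + 481) - (243 + √(213 - 225)) = 446 - (243 + √(-12)) = 446 - (243 + 2*I*√3) = 446 + (-243 - 2*I*√3) = 203 - 2*I*√3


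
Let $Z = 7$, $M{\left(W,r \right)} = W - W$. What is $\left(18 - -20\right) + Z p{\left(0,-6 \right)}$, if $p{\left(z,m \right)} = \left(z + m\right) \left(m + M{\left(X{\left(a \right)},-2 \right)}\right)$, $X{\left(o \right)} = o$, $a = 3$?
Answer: $290$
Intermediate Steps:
$M{\left(W,r \right)} = 0$
$p{\left(z,m \right)} = m \left(m + z\right)$ ($p{\left(z,m \right)} = \left(z + m\right) \left(m + 0\right) = \left(m + z\right) m = m \left(m + z\right)$)
$\left(18 - -20\right) + Z p{\left(0,-6 \right)} = \left(18 - -20\right) + 7 \left(- 6 \left(-6 + 0\right)\right) = \left(18 + 20\right) + 7 \left(\left(-6\right) \left(-6\right)\right) = 38 + 7 \cdot 36 = 38 + 252 = 290$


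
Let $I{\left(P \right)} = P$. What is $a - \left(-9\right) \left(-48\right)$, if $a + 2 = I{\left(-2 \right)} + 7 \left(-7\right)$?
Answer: $-485$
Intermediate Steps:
$a = -53$ ($a = -2 + \left(-2 + 7 \left(-7\right)\right) = -2 - 51 = -53$)
$a - \left(-9\right) \left(-48\right) = -53 - \left(-9\right) \left(-48\right) = -53 - 432 = -485$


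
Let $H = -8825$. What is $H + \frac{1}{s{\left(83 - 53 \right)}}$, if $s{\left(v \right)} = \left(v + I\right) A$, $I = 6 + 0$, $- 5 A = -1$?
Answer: $- \frac{317695}{36} \approx -8824.9$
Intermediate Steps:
$A = \frac{1}{5}$ ($A = \left(- \frac{1}{5}\right) \left(-1\right) = \frac{1}{5} \approx 0.2$)
$I = 6$
$s{\left(v \right)} = \frac{6}{5} + \frac{v}{5}$ ($s{\left(v \right)} = \left(v + 6\right) \frac{1}{5} = \left(6 + v\right) \frac{1}{5} = \frac{6}{5} + \frac{v}{5}$)
$H + \frac{1}{s{\left(83 - 53 \right)}} = -8825 + \frac{1}{\frac{6}{5} + \frac{83 - 53}{5}} = -8825 + \frac{1}{\frac{6}{5} + \frac{1}{5} \cdot 30} = -8825 + \frac{1}{\frac{6}{5} + 6} = -8825 + \frac{1}{\frac{36}{5}} = -8825 + \frac{5}{36} = - \frac{317695}{36}$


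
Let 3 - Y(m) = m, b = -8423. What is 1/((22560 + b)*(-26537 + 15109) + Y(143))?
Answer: -1/161557776 ≈ -6.1897e-9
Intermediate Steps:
Y(m) = 3 - m
1/((22560 + b)*(-26537 + 15109) + Y(143)) = 1/((22560 - 8423)*(-26537 + 15109) + (3 - 1*143)) = 1/(14137*(-11428) + (3 - 143)) = 1/(-161557636 - 140) = 1/(-161557776) = -1/161557776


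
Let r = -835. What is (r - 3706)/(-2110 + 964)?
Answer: 4541/1146 ≈ 3.9625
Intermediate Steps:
(r - 3706)/(-2110 + 964) = (-835 - 3706)/(-2110 + 964) = -4541/(-1146) = -4541*(-1/1146) = 4541/1146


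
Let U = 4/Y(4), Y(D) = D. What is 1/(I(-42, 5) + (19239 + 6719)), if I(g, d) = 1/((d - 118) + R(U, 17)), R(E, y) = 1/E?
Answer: 112/2907295 ≈ 3.8524e-5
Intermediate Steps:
U = 1 (U = 4/4 = 4*(¼) = 1)
I(g, d) = 1/(-117 + d) (I(g, d) = 1/((d - 118) + 1/1) = 1/((-118 + d) + 1) = 1/(-117 + d))
1/(I(-42, 5) + (19239 + 6719)) = 1/(1/(-117 + 5) + (19239 + 6719)) = 1/(1/(-112) + 25958) = 1/(-1/112 + 25958) = 1/(2907295/112) = 112/2907295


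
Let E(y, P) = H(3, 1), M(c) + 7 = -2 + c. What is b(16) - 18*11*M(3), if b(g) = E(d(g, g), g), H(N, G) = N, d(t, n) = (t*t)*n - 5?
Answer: 1191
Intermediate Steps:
M(c) = -9 + c (M(c) = -7 + (-2 + c) = -9 + c)
d(t, n) = -5 + n*t**2 (d(t, n) = t**2*n - 5 = n*t**2 - 5 = -5 + n*t**2)
E(y, P) = 3
b(g) = 3
b(16) - 18*11*M(3) = 3 - 18*11*(-9 + 3) = 3 - 198*(-6) = 3 - 1*(-1188) = 3 + 1188 = 1191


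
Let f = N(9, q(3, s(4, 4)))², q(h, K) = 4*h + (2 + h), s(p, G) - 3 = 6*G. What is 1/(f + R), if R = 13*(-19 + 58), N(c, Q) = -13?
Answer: 1/676 ≈ 0.0014793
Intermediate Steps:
s(p, G) = 3 + 6*G
q(h, K) = 2 + 5*h
f = 169 (f = (-13)² = 169)
R = 507 (R = 13*39 = 507)
1/(f + R) = 1/(169 + 507) = 1/676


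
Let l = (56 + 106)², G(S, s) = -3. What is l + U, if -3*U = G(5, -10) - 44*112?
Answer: 83663/3 ≈ 27888.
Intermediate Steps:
U = 4931/3 (U = -(-3 - 44*112)/3 = -(-3 - 4928)/3 = -⅓*(-4931) = 4931/3 ≈ 1643.7)
l = 26244 (l = 162² = 26244)
l + U = 26244 + 4931/3 = 83663/3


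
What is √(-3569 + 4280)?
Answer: 3*√79 ≈ 26.665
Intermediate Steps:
√(-3569 + 4280) = √711 = 3*√79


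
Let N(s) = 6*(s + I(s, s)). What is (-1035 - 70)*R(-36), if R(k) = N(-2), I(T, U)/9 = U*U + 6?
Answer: -583440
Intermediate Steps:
I(T, U) = 54 + 9*U² (I(T, U) = 9*(U*U + 6) = 9*(U² + 6) = 9*(6 + U²) = 54 + 9*U²)
N(s) = 324 + 6*s + 54*s² (N(s) = 6*(s + (54 + 9*s²)) = 6*(54 + s + 9*s²) = 324 + 6*s + 54*s²)
R(k) = 528 (R(k) = 324 + 6*(-2) + 54*(-2)² = 324 - 12 + 54*4 = 324 - 12 + 216 = 528)
(-1035 - 70)*R(-36) = (-1035 - 70)*528 = -1105*528 = -583440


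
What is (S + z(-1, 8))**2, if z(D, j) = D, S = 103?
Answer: 10404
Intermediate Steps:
(S + z(-1, 8))**2 = (103 - 1)**2 = 102**2 = 10404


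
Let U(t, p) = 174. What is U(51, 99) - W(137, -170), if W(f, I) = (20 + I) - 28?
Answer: 352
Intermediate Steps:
W(f, I) = -8 + I
U(51, 99) - W(137, -170) = 174 - (-8 - 170) = 174 - 1*(-178) = 174 + 178 = 352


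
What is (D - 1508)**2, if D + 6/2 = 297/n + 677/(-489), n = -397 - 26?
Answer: 1209319334022361/528218289 ≈ 2.2894e+6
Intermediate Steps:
n = -423
D = -116905/22983 (D = -3 + (297/(-423) + 677/(-489)) = -3 + (297*(-1/423) + 677*(-1/489)) = -3 + (-33/47 - 677/489) = -3 - 47956/22983 = -116905/22983 ≈ -5.0866)
(D - 1508)**2 = (-116905/22983 - 1508)**2 = (-34775269/22983)**2 = 1209319334022361/528218289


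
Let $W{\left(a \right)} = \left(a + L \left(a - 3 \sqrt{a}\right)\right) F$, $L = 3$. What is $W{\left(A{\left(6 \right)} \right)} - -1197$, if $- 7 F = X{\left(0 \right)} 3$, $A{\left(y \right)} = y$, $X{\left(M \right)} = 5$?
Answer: $\frac{8019}{7} + \frac{135 \sqrt{6}}{7} \approx 1192.8$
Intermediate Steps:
$F = - \frac{15}{7}$ ($F = - \frac{5 \cdot 3}{7} = \left(- \frac{1}{7}\right) 15 = - \frac{15}{7} \approx -2.1429$)
$W{\left(a \right)} = - \frac{60 a}{7} + \frac{135 \sqrt{a}}{7}$ ($W{\left(a \right)} = \left(a + 3 \left(a - 3 \sqrt{a}\right)\right) \left(- \frac{15}{7}\right) = \left(a - \left(- 3 a + 9 \sqrt{a}\right)\right) \left(- \frac{15}{7}\right) = \left(- 9 \sqrt{a} + 4 a\right) \left(- \frac{15}{7}\right) = - \frac{60 a}{7} + \frac{135 \sqrt{a}}{7}$)
$W{\left(A{\left(6 \right)} \right)} - -1197 = \left(\left(- \frac{60}{7}\right) 6 + \frac{135 \sqrt{6}}{7}\right) - -1197 = \left(- \frac{360}{7} + \frac{135 \sqrt{6}}{7}\right) + 1197 = \frac{8019}{7} + \frac{135 \sqrt{6}}{7}$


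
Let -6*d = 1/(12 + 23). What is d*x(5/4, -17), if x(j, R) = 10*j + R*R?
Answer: -201/140 ≈ -1.4357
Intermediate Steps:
x(j, R) = R² + 10*j (x(j, R) = 10*j + R² = R² + 10*j)
d = -1/210 (d = -1/(6*(12 + 23)) = -⅙/35 = -⅙*1/35 = -1/210 ≈ -0.0047619)
d*x(5/4, -17) = -((-17)² + 10*(5/4))/210 = -(289 + 10*(5*(¼)))/210 = -(289 + 10*(5/4))/210 = -(289 + 25/2)/210 = -1/210*603/2 = -201/140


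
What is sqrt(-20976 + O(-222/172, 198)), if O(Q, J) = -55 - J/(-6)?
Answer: I*sqrt(20998) ≈ 144.91*I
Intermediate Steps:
O(Q, J) = -55 + J/6 (O(Q, J) = -55 - J*(-1)/6 = -55 - (-1)*J/6 = -55 + J/6)
sqrt(-20976 + O(-222/172, 198)) = sqrt(-20976 + (-55 + (1/6)*198)) = sqrt(-20976 + (-55 + 33)) = sqrt(-20976 - 22) = sqrt(-20998) = I*sqrt(20998)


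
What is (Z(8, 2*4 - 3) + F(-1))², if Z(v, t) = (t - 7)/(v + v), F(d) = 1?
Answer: 49/64 ≈ 0.76563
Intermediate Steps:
Z(v, t) = (-7 + t)/(2*v) (Z(v, t) = (-7 + t)/((2*v)) = (-7 + t)*(1/(2*v)) = (-7 + t)/(2*v))
(Z(8, 2*4 - 3) + F(-1))² = ((½)*(-7 + (2*4 - 3))/8 + 1)² = ((½)*(⅛)*(-7 + (8 - 3)) + 1)² = ((½)*(⅛)*(-7 + 5) + 1)² = ((½)*(⅛)*(-2) + 1)² = (-⅛ + 1)² = (7/8)² = 49/64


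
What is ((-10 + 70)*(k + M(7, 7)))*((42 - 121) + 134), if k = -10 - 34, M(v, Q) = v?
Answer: -122100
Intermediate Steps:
k = -44
((-10 + 70)*(k + M(7, 7)))*((42 - 121) + 134) = ((-10 + 70)*(-44 + 7))*((42 - 121) + 134) = (60*(-37))*(-79 + 134) = -2220*55 = -122100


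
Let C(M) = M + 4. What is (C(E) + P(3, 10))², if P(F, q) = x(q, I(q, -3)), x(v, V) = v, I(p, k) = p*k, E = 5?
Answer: 361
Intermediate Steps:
I(p, k) = k*p
P(F, q) = q
C(M) = 4 + M
(C(E) + P(3, 10))² = ((4 + 5) + 10)² = (9 + 10)² = 19² = 361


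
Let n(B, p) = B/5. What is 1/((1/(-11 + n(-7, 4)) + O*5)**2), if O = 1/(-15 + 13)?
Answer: 961/6400 ≈ 0.15016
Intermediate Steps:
O = -1/2 (O = 1/(-2) = -1/2 ≈ -0.50000)
n(B, p) = B/5 (n(B, p) = B*(1/5) = B/5)
1/((1/(-11 + n(-7, 4)) + O*5)**2) = 1/((1/(-11 + (1/5)*(-7)) - 1/2*5)**2) = 1/((1/(-11 - 7/5) - 5/2)**2) = 1/((1/(-62/5) - 5/2)**2) = 1/((-5/62 - 5/2)**2) = 1/((-80/31)**2) = 1/(6400/961) = 961/6400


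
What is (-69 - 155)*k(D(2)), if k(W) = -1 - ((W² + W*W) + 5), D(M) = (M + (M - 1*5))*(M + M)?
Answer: 8512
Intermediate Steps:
D(M) = 2*M*(-5 + 2*M) (D(M) = (M + (M - 5))*(2*M) = (M + (-5 + M))*(2*M) = (-5 + 2*M)*(2*M) = 2*M*(-5 + 2*M))
k(W) = -6 - 2*W² (k(W) = -1 - ((W² + W²) + 5) = -1 - (2*W² + 5) = -1 - (5 + 2*W²) = -1 + (-5 - 2*W²) = -6 - 2*W²)
(-69 - 155)*k(D(2)) = (-69 - 155)*(-6 - 2*16*(-5 + 2*2)²) = -224*(-6 - 2*16*(-5 + 4)²) = -224*(-6 - 2*(2*2*(-1))²) = -224*(-6 - 2*(-4)²) = -224*(-6 - 2*16) = -224*(-6 - 32) = -224*(-38) = 8512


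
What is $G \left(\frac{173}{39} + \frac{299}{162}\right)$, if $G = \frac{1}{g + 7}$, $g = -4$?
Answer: $\frac{13229}{6318} \approx 2.0939$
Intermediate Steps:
$G = \frac{1}{3}$ ($G = \frac{1}{-4 + 7} = \frac{1}{3} \approx 0.33333$)
$G \left(\frac{173}{39} + \frac{299}{162}\right) = \frac{\frac{173}{39} + \frac{299}{162}}{3} = \frac{1}{3} \cdot \frac{13229}{2106} = \frac{13229}{6318}$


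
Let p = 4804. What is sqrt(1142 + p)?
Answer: sqrt(5946) ≈ 77.110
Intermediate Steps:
sqrt(1142 + p) = sqrt(1142 + 4804) = sqrt(5946)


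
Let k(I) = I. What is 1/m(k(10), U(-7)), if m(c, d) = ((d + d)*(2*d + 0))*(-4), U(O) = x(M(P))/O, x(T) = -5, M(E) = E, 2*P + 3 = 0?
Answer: -49/400 ≈ -0.12250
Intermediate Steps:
P = -3/2 (P = -3/2 + (1/2)*0 = -3/2 + 0 = -3/2 ≈ -1.5000)
U(O) = -5/O
m(c, d) = -16*d**2 (m(c, d) = ((2*d)*(2*d))*(-4) = (4*d**2)*(-4) = -16*d**2)
1/m(k(10), U(-7)) = 1/(-16*(-5/(-7))**2) = 1/(-16*(-5*(-1/7))**2) = 1/(-16*(5/7)**2) = 1/(-16*25/49) = 1/(-400/49) = -49/400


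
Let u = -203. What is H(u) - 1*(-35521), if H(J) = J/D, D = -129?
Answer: 4582412/129 ≈ 35523.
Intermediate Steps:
H(J) = -J/129 (H(J) = J/(-129) = J*(-1/129) = -J/129)
H(u) - 1*(-35521) = -1/129*(-203) - 1*(-35521) = 203/129 + 35521 = 4582412/129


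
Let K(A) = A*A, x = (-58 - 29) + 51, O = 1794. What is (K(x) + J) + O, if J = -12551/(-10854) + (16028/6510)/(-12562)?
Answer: 228648993055409/73968761790 ≈ 3091.2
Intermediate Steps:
J = 85519124309/73968761790 (J = -12551*(-1/10854) + (16028*(1/6510))*(-1/12562) = 12551/10854 + (8014/3255)*(-1/12562) = 12551/10854 - 4007/20444655 = 85519124309/73968761790 ≈ 1.1562)
x = -36 (x = -87 + 51 = -36)
K(A) = A**2
(K(x) + J) + O = ((-36)**2 + 85519124309/73968761790) + 1794 = (1296 + 85519124309/73968761790) + 1794 = 95949034404149/73968761790 + 1794 = 228648993055409/73968761790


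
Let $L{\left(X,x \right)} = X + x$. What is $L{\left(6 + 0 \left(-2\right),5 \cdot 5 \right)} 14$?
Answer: $434$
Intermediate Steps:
$L{\left(6 + 0 \left(-2\right),5 \cdot 5 \right)} 14 = \left(\left(6 + 0 \left(-2\right)\right) + 5 \cdot 5\right) 14 = \left(\left(6 + 0\right) + 25\right) 14 = \left(6 + 25\right) 14 = 31 \cdot 14 = 434$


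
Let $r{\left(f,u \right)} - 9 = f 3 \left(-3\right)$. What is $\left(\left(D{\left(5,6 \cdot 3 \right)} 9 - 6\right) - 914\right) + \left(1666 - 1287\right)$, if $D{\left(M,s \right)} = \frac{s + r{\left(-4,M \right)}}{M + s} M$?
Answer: $- \frac{9608}{23} \approx -417.74$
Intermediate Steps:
$r{\left(f,u \right)} = 9 - 9 f$ ($r{\left(f,u \right)} = 9 + f 3 \left(-3\right) = 9 + 3 f \left(-3\right) = 9 - 9 f$)
$D{\left(M,s \right)} = \frac{M \left(45 + s\right)}{M + s}$ ($D{\left(M,s \right)} = \frac{s + \left(9 - -36\right)}{M + s} M = \frac{s + \left(9 + 36\right)}{M + s} M = \frac{s + 45}{M + s} M = \frac{45 + s}{M + s} M = \frac{M \left(45 + s\right)}{M + s}$)
$\left(\left(D{\left(5,6 \cdot 3 \right)} 9 - 6\right) - 914\right) + \left(1666 - 1287\right) = \left(\left(\frac{5 \left(45 + 6 \cdot 3\right)}{5 + 6 \cdot 3} \cdot 9 - 6\right) - 914\right) + \left(1666 - 1287\right) = \left(\left(\frac{5 \left(45 + 18\right)}{5 + 18} \cdot 9 - 6\right) - 914\right) + 379 = \left(\left(5 \cdot \frac{1}{23} \cdot 63 \cdot 9 - 6\right) - 914\right) + 379 = \left(\left(\frac{315}{23} \cdot 9 - 6\right) - 914\right) + 379 = \left(\left(\frac{2835}{23} - 6\right) - 914\right) + 379 = \left(\frac{2697}{23} - 914\right) + 379 = - \frac{18325}{23} + 379 = - \frac{9608}{23}$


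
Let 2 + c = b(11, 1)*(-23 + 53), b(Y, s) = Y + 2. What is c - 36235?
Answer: -35847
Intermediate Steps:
b(Y, s) = 2 + Y
c = 388 (c = -2 + (2 + 11)*(-23 + 53) = -2 + 13*30 = -2 + 390 = 388)
c - 36235 = 388 - 36235 = -35847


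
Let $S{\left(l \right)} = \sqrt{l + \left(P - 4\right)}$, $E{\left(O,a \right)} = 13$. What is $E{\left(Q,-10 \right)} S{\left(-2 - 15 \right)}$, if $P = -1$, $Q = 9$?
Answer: $13 i \sqrt{22} \approx 60.975 i$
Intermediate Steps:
$S{\left(l \right)} = \sqrt{-5 + l}$ ($S{\left(l \right)} = \sqrt{l - 5} = \sqrt{-5 + l}$)
$E{\left(Q,-10 \right)} S{\left(-2 - 15 \right)} = 13 \sqrt{-5 - 17} = 13 \sqrt{-22} = 13 i \sqrt{22}$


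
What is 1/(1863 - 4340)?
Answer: -1/2477 ≈ -0.00040371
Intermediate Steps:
1/(1863 - 4340) = 1/(-2477) = -1/2477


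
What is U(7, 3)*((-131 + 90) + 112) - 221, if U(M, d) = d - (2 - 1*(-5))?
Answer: -505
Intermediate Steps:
U(M, d) = -7 + d (U(M, d) = d - (2 + 5) = d - 1*7 = d - 7 = -7 + d)
U(7, 3)*((-131 + 90) + 112) - 221 = (-7 + 3)*((-131 + 90) + 112) - 221 = -4*(-41 + 112) - 221 = -4*71 - 221 = -284 - 221 = -505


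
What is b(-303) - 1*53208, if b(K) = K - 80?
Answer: -53591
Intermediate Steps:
b(K) = -80 + K
b(-303) - 1*53208 = (-80 - 303) - 1*53208 = -383 - 53208 = -53591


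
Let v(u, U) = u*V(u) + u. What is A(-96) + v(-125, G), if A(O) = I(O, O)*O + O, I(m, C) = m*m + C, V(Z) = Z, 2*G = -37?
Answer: -860116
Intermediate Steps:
G = -37/2 (G = (½)*(-37) = -37/2 ≈ -18.500)
I(m, C) = C + m² (I(m, C) = m² + C = C + m²)
A(O) = O + O*(O + O²) (A(O) = (O + O²)*O + O = O*(O + O²) + O = O + O*(O + O²))
v(u, U) = u + u² (v(u, U) = u*u + u = u² + u = u + u²)
A(-96) + v(-125, G) = -96*(1 - 96 + (-96)²) - 125*(1 - 125) = -96*(1 - 96 + 9216) - 125*(-124) = -96*9121 + 15500 = -875616 + 15500 = -860116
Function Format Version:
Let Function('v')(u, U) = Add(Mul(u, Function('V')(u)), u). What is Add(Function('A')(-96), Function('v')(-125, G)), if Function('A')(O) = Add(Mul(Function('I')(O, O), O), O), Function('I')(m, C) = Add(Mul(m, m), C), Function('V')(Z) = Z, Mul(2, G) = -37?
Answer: -860116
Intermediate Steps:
G = Rational(-37, 2) (G = Mul(Rational(1, 2), -37) = Rational(-37, 2) ≈ -18.500)
Function('I')(m, C) = Add(C, Pow(m, 2)) (Function('I')(m, C) = Add(Pow(m, 2), C) = Add(C, Pow(m, 2)))
Function('A')(O) = Add(O, Mul(O, Add(O, Pow(O, 2)))) (Function('A')(O) = Add(Mul(Add(O, Pow(O, 2)), O), O) = Add(Mul(O, Add(O, Pow(O, 2))), O) = Add(O, Mul(O, Add(O, Pow(O, 2)))))
Function('v')(u, U) = Add(u, Pow(u, 2)) (Function('v')(u, U) = Add(Mul(u, u), u) = Add(Pow(u, 2), u) = Add(u, Pow(u, 2)))
Add(Function('A')(-96), Function('v')(-125, G)) = Add(Mul(-96, Add(1, -96, Pow(-96, 2))), Mul(-125, Add(1, -125))) = Add(Mul(-96, Add(1, -96, 9216)), Mul(-125, -124)) = Add(Mul(-96, 9121), 15500) = Add(-875616, 15500) = -860116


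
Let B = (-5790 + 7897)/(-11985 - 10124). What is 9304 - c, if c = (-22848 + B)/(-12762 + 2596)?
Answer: 2090662766037/224760094 ≈ 9301.8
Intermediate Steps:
B = -2107/22109 (B = 2107/(-22109) = 2107*(-1/22109) = -2107/22109 ≈ -0.095301)
c = 505148539/224760094 (c = (-22848 - 2107/22109)/(-12762 + 2596) = -505148539/22109/(-10166) = -505148539/22109*(-1/10166) = 505148539/224760094 ≈ 2.2475)
9304 - c = 9304 - 1*505148539/224760094 = 9304 - 505148539/224760094 = 2090662766037/224760094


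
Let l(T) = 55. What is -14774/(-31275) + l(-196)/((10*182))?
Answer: 5721761/11384100 ≈ 0.50261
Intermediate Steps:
-14774/(-31275) + l(-196)/((10*182)) = -14774/(-31275) + 55/((10*182)) = -14774*(-1/31275) + 55/1820 = 14774/31275 + 55*(1/1820) = 14774/31275 + 11/364 = 5721761/11384100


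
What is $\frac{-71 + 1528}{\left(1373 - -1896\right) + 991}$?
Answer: $\frac{1457}{4260} \approx 0.34202$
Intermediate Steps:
$\frac{-71 + 1528}{\left(1373 - -1896\right) + 991} = \frac{1457}{\left(1373 + 1896\right) + 991} = \frac{1457}{3269 + 991} = \frac{1457}{4260}$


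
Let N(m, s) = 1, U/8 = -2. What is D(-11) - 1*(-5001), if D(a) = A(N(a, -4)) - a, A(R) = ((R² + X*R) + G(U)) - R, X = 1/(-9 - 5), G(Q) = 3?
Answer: 70209/14 ≈ 5014.9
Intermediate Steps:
U = -16 (U = 8*(-2) = -16)
X = -1/14 (X = 1/(-14) = -1/14 ≈ -0.071429)
A(R) = 3 + R² - 15*R/14 (A(R) = ((R² - R/14) + 3) - R = (3 + R² - R/14) - R = 3 + R² - 15*R/14)
D(a) = 41/14 - a (D(a) = (3 + 1² - 15/14*1) - a = (3 + 1 - 15/14) - a = 41/14 - a)
D(-11) - 1*(-5001) = (41/14 - 1*(-11)) - 1*(-5001) = (41/14 + 11) + 5001 = 195/14 + 5001 = 70209/14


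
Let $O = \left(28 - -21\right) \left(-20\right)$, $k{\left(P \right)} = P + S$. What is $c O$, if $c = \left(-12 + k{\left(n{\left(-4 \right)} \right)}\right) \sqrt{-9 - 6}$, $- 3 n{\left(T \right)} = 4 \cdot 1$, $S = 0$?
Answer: $\frac{39200 i \sqrt{15}}{3} \approx 50607.0 i$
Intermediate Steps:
$n{\left(T \right)} = - \frac{4}{3}$ ($n{\left(T \right)} = - \frac{4 \cdot 1}{3} = \left(- \frac{1}{3}\right) 4 = - \frac{4}{3}$)
$k{\left(P \right)} = P$ ($k{\left(P \right)} = P + 0 = P$)
$O = -980$ ($O = \left(28 + 21\right) \left(-20\right) = 49 \left(-20\right) = -980$)
$c = - \frac{40 i \sqrt{15}}{3}$ ($c = \left(-12 - \frac{4}{3}\right) \sqrt{-9 - 6} = - \frac{40 \sqrt{-15}}{3} = - \frac{40 i \sqrt{15}}{3} \approx - 51.64 i$)
$c O = - \frac{40 i \sqrt{15}}{3} \left(-980\right) = \frac{39200 i \sqrt{15}}{3}$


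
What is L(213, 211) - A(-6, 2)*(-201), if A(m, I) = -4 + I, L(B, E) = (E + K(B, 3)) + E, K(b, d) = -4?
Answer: 16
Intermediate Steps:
L(B, E) = -4 + 2*E (L(B, E) = (E - 4) + E = (-4 + E) + E = -4 + 2*E)
L(213, 211) - A(-6, 2)*(-201) = (-4 + 2*211) - (-4 + 2)*(-201) = (-4 + 422) - (-2)*(-201) = 418 - 1*402 = 418 - 402 = 16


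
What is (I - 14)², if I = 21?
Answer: 49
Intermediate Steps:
(I - 14)² = (21 - 14)² = 7² = 49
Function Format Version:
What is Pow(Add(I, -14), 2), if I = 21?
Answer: 49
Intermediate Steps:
Pow(Add(I, -14), 2) = Pow(Add(21, -14), 2) = Pow(7, 2) = 49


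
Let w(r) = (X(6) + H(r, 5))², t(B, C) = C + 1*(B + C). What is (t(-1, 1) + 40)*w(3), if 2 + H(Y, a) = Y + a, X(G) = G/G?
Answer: 2009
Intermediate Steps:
t(B, C) = B + 2*C (t(B, C) = C + (B + C) = B + 2*C)
X(G) = 1
H(Y, a) = -2 + Y + a (H(Y, a) = -2 + (Y + a) = -2 + Y + a)
w(r) = (4 + r)² (w(r) = (1 + (-2 + r + 5))² = (1 + (3 + r))² = (4 + r)²)
(t(-1, 1) + 40)*w(3) = ((-1 + 2*1) + 40)*(4 + 3)² = ((-1 + 2) + 40)*7² = (1 + 40)*49 = 41*49 = 2009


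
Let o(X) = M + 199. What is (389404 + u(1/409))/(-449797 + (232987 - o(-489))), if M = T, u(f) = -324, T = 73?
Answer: -194540/108541 ≈ -1.7923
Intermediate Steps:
M = 73
o(X) = 272 (o(X) = 73 + 199 = 272)
(389404 + u(1/409))/(-449797 + (232987 - o(-489))) = (389404 - 324)/(-449797 + (232987 - 1*272)) = 389080/(-449797 + (232987 - 272)) = 389080/(-449797 + 232715) = 389080/(-217082) = 389080*(-1/217082) = -194540/108541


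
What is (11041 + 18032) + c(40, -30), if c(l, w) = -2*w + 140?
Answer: 29273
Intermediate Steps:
c(l, w) = 140 - 2*w
(11041 + 18032) + c(40, -30) = (11041 + 18032) + (140 - 2*(-30)) = 29073 + (140 + 60) = 29073 + 200 = 29273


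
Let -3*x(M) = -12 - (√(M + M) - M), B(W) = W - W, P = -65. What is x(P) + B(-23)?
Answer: 77/3 + I*√130/3 ≈ 25.667 + 3.8006*I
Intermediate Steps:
B(W) = 0
x(M) = 4 - M/3 + √2*√M/3 (x(M) = -(-12 - (√(M + M) - M))/3 = -(-12 - (√(2*M) - M))/3 = -(-12 - (√2*√M - M))/3 = -(-12 - (-M + √2*√M))/3 = -(-12 + (M - √2*√M))/3 = -(-12 + M - √2*√M)/3 = 4 - M/3 + √2*√M/3)
x(P) + B(-23) = (4 - ⅓*(-65) + √2*√(-65)/3) + 0 = (4 + 65/3 + √2*(I*√65)/3) + 0 = (4 + 65/3 + I*√130/3) + 0 = (77/3 + I*√130/3) + 0 = 77/3 + I*√130/3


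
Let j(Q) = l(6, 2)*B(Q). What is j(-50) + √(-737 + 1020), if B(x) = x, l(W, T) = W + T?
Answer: -400 + √283 ≈ -383.18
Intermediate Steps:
l(W, T) = T + W
j(Q) = 8*Q (j(Q) = (2 + 6)*Q = 8*Q)
j(-50) + √(-737 + 1020) = 8*(-50) + √(-737 + 1020) = -400 + √283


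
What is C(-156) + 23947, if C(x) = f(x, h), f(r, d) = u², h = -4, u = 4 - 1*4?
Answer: 23947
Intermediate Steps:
u = 0 (u = 4 - 4 = 0)
f(r, d) = 0 (f(r, d) = 0² = 0)
C(x) = 0
C(-156) + 23947 = 0 + 23947 = 23947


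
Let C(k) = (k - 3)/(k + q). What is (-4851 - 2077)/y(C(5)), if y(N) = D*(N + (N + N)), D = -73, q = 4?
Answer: 10392/73 ≈ 142.36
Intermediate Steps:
C(k) = (-3 + k)/(4 + k) (C(k) = (k - 3)/(k + 4) = (-3 + k)/(4 + k))
y(N) = -219*N (y(N) = -73*(N + (N + N)) = -73*(N + 2*N) = -219*N)
(-4851 - 2077)/y(C(5)) = (-4851 - 2077)/((-219*(-3 + 5)/(4 + 5))) = -6928/((-219*2/9)) = -6928/(-146/3) = -6928*(-3/146) = 10392/73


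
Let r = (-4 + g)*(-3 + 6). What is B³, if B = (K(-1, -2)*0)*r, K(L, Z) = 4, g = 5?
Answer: 0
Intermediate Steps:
r = 3 (r = (-4 + 5)*(-3 + 6) = 1*3 = 3)
B = 0 (B = (4*0)*3 = 0*3 = 0)
B³ = 0³ = 0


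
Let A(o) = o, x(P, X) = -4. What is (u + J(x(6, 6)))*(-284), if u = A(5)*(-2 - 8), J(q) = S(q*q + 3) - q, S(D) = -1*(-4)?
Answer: 11928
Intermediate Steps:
S(D) = 4
J(q) = 4 - q
u = -50 (u = 5*(-2 - 8) = 5*(-10) = -50)
(u + J(x(6, 6)))*(-284) = (-50 + (4 - 1*(-4)))*(-284) = (-50 + (4 + 4))*(-284) = (-50 + 8)*(-284) = -42*(-284) = 11928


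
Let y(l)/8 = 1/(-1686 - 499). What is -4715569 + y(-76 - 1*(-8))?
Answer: -10303518273/2185 ≈ -4.7156e+6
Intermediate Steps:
y(l) = -8/2185 (y(l) = 8/(-1686 - 499) = 8/(-2185) = 8*(-1/2185) = -8/2185)
-4715569 + y(-76 - 1*(-8)) = -4715569 - 8/2185 = -10303518273/2185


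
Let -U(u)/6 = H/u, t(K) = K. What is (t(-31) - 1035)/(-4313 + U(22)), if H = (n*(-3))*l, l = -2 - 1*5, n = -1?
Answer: 5863/23690 ≈ 0.24749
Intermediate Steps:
l = -7 (l = -2 - 5 = -7)
H = -21 (H = -1*(-3)*(-7) = 3*(-7) = -21)
U(u) = 126/u (U(u) = -(-126)/u = 126/u)
(t(-31) - 1035)/(-4313 + U(22)) = (-31 - 1035)/(-4313 + 126/22) = -1066/(-4313 + 126*(1/22)) = -1066/(-4313 + 63/11) = -1066/(-47380/11) = -1066*(-11/47380) = 5863/23690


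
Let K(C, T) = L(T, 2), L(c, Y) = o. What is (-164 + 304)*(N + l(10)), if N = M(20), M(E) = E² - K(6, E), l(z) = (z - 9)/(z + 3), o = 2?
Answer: 724500/13 ≈ 55731.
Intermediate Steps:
L(c, Y) = 2
K(C, T) = 2
l(z) = (-9 + z)/(3 + z)
M(E) = -2 + E² (M(E) = E² - 1*2 = E² - 2 = -2 + E²)
N = 398 (N = -2 + 20² = -2 + 400 = 398)
(-164 + 304)*(N + l(10)) = (-164 + 304)*(398 + (-9 + 10)/(3 + 10)) = 140*(398 + 1/13) = 140*(5175/13) = 724500/13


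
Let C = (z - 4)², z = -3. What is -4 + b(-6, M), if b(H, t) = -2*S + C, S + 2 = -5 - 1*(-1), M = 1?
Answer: 57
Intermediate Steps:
C = 49 (C = (-3 - 4)² = (-7)² = 49)
S = -6 (S = -2 + (-5 - 1*(-1)) = -2 + (-5 + 1) = -2 - 4 = -6)
b(H, t) = 61 (b(H, t) = -2*(-6) + 49 = 12 + 49 = 61)
-4 + b(-6, M) = -4 + 61 = 57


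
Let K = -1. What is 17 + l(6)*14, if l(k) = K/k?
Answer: 44/3 ≈ 14.667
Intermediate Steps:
l(k) = -1/k
17 + l(6)*14 = 17 - 1/6*14 = 17 - 1*⅙*14 = 17 - ⅙*14 = 17 - 7/3 = 44/3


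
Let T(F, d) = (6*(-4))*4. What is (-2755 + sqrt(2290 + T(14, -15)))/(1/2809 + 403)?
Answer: -7738795/1132028 + 2809*sqrt(2194)/1132028 ≈ -6.7200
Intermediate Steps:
T(F, d) = -96 (T(F, d) = -24*4 = -96)
(-2755 + sqrt(2290 + T(14, -15)))/(1/2809 + 403) = (-2755 + sqrt(2290 - 96))/(1/2809 + 403) = (-2755 + sqrt(2194))/(1/2809 + 403) = (-2755 + sqrt(2194))/(1132028/2809) = (-2755 + sqrt(2194))*(2809/1132028) = -7738795/1132028 + 2809*sqrt(2194)/1132028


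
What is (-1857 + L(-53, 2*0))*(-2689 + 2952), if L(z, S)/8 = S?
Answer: -488391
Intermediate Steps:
L(z, S) = 8*S
(-1857 + L(-53, 2*0))*(-2689 + 2952) = (-1857 + 8*(2*0))*(-2689 + 2952) = (-1857 + 8*0)*263 = (-1857 + 0)*263 = -1857*263 = -488391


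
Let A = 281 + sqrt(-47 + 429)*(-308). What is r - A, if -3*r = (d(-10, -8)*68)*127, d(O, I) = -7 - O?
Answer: -8917 + 308*sqrt(382) ≈ -2897.2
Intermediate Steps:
A = 281 - 308*sqrt(382) (A = 281 + sqrt(382)*(-308) = 281 - 308*sqrt(382) ≈ -5738.8)
r = -8636 (r = -(-7 - 1*(-10))*68*127/3 = -(-7 + 10)*68*127/3 = -3*68*127/3 = -68*127 = -1/3*25908 = -8636)
r - A = -8636 - (281 - 308*sqrt(382)) = -8636 + (-281 + 308*sqrt(382)) = -8917 + 308*sqrt(382)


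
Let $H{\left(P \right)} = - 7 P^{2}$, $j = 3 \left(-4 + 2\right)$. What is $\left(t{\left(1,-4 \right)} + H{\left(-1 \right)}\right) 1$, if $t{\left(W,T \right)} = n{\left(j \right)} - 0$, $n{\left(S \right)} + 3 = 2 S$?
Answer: $-22$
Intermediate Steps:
$j = -6$ ($j = 3 \left(-2\right) = -6$)
$n{\left(S \right)} = -3 + 2 S$
$t{\left(W,T \right)} = -15$ ($t{\left(W,T \right)} = \left(-3 + 2 \left(-6\right)\right) - 0 = \left(-3 - 12\right) + 0 = -15 + 0 = -15$)
$\left(t{\left(1,-4 \right)} + H{\left(-1 \right)}\right) 1 = \left(-15 - 7 \left(-1\right)^{2}\right) 1 = \left(-15 - 7\right) 1 = \left(-22\right) 1 = -22$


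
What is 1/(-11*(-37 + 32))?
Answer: 1/55 ≈ 0.018182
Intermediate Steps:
1/(-11*(-37 + 32)) = 1/(-11*(-5)) = 1/55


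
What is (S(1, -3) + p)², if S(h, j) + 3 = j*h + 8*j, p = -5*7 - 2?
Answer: 4489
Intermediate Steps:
p = -37 (p = -35 - 2 = -37)
S(h, j) = -3 + 8*j + h*j (S(h, j) = -3 + (j*h + 8*j) = -3 + (h*j + 8*j) = -3 + (8*j + h*j) = -3 + 8*j + h*j)
(S(1, -3) + p)² = ((-3 + 8*(-3) + 1*(-3)) - 37)² = ((-3 - 24 - 3) - 37)² = (-30 - 37)² = (-67)² = 4489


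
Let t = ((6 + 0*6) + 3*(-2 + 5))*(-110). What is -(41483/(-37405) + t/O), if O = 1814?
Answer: 68484206/33926335 ≈ 2.0186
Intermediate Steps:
t = -1650 (t = ((6 + 0) + 3*3)*(-110) = (6 + 9)*(-110) = 15*(-110) = -1650)
-(41483/(-37405) + t/O) = -(41483/(-37405) - 1650/1814) = -(41483*(-1/37405) - 1650*1/1814) = -(-41483/37405 - 825/907) = -1*(-68484206/33926335) = 68484206/33926335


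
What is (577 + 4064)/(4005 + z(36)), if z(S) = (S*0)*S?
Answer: 1547/1335 ≈ 1.1588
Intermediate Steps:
z(S) = 0 (z(S) = 0*S = 0)
(577 + 4064)/(4005 + z(36)) = (577 + 4064)/(4005 + 0) = 4641/4005 = 4641*(1/4005) = 1547/1335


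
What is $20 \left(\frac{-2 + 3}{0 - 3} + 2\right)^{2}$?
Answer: $\frac{500}{9} \approx 55.556$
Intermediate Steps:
$20 \left(\frac{-2 + 3}{0 - 3} + 2\right)^{2} = 20 \left(1 \frac{1}{-3} + 2\right)^{2} = 20 \left(1 \left(- \frac{1}{3}\right) + 2\right)^{2} = 20 \left(- \frac{1}{3} + 2\right)^{2} = 20 \left(\frac{5}{3}\right)^{2} = 20 \cdot \frac{25}{9} = \frac{500}{9}$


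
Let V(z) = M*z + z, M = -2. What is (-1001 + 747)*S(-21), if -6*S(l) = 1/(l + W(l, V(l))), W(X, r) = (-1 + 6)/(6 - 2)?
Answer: -508/237 ≈ -2.1435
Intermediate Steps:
V(z) = -z (V(z) = -2*z + z = -z)
W(X, r) = 5/4
S(l) = -1/(6*(5/4 + l)) (S(l) = -1/(6*(l + 5/4)) = -1/(6*(5/4 + l)))
(-1001 + 747)*S(-21) = (-1001 + 747)*(-2/(15 + 12*(-21))) = -(-508)/(15 - 252) = -(-508)/(-237) = -(-508)*(-1)/237 = -254*2/237 = -508/237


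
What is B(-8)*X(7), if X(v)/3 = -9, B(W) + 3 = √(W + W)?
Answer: 81 - 108*I ≈ 81.0 - 108.0*I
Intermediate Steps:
B(W) = -3 + √2*√W (B(W) = -3 + √(W + W) = -3 + √(2*W) = -3 + √2*√W)
X(v) = -27 (X(v) = 3*(-9) = -27)
B(-8)*X(7) = (-3 + √2*√(-8))*(-27) = (-3 + √2*(2*I*√2))*(-27) = (-3 + 4*I)*(-27) = 81 - 108*I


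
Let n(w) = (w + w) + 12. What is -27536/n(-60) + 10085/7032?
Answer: 16226861/63288 ≈ 256.40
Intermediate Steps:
n(w) = 12 + 2*w (n(w) = 2*w + 12 = 12 + 2*w)
-27536/n(-60) + 10085/7032 = -27536/(12 + 2*(-60)) + 10085/7032 = -27536/(12 - 120) + 10085*(1/7032) = -27536/(-108) + 10085/7032 = -27536*(-1/108) + 10085/7032 = 6884/27 + 10085/7032 = 16226861/63288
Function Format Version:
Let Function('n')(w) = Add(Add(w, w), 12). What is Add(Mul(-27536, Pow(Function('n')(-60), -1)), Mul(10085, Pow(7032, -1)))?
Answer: Rational(16226861, 63288) ≈ 256.40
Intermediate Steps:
Function('n')(w) = Add(12, Mul(2, w)) (Function('n')(w) = Add(Mul(2, w), 12) = Add(12, Mul(2, w)))
Add(Mul(-27536, Pow(Function('n')(-60), -1)), Mul(10085, Pow(7032, -1))) = Add(Mul(-27536, Pow(Add(12, Mul(2, -60)), -1)), Mul(10085, Pow(7032, -1))) = Add(Mul(-27536, Pow(Add(12, -120), -1)), Mul(10085, Rational(1, 7032))) = Add(Mul(-27536, Pow(-108, -1)), Rational(10085, 7032)) = Add(Mul(-27536, Rational(-1, 108)), Rational(10085, 7032)) = Add(Rational(6884, 27), Rational(10085, 7032)) = Rational(16226861, 63288)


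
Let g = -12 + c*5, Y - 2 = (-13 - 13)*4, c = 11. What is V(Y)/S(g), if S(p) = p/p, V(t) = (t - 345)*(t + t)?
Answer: 91188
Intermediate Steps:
Y = -102 (Y = 2 + (-13 - 13)*4 = 2 - 26*4 = 2 - 104 = -102)
V(t) = 2*t*(-345 + t) (V(t) = (-345 + t)*(2*t) = 2*t*(-345 + t))
g = 43 (g = -12 + 11*5 = -12 + 55 = 43)
S(p) = 1
V(Y)/S(g) = (2*(-102)*(-345 - 102))/1 = (2*(-102)*(-447))*1 = 91188*1 = 91188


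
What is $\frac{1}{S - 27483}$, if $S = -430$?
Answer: $- \frac{1}{27913} \approx -3.5826 \cdot 10^{-5}$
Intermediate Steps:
$\frac{1}{S - 27483} = \frac{1}{-430 - 27483} = \frac{1}{-27913} = - \frac{1}{27913}$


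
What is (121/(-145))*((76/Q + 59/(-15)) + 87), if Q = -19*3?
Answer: -148346/2175 ≈ -68.205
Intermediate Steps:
Q = -57
(121/(-145))*((76/Q + 59/(-15)) + 87) = (121/(-145))*((76/(-57) + 59/(-15)) + 87) = (121*(-1/145))*((76*(-1/57) + 59*(-1/15)) + 87) = -121*((-4/3 - 59/15) + 87)/145 = -121*(-79/15 + 87)/145 = -121/145*1226/15 = -148346/2175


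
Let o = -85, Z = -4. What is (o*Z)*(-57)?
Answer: -19380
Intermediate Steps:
(o*Z)*(-57) = -85*(-4)*(-57) = 340*(-57) = -19380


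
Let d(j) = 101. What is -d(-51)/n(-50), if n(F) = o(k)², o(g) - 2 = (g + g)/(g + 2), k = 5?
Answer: -4949/576 ≈ -8.5920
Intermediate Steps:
o(g) = 2 + 2*g/(2 + g) (o(g) = 2 + (g + g)/(g + 2) = 2 + (2*g)/(2 + g) = 2 + 2*g/(2 + g))
n(F) = 576/49 (n(F) = (4*(1 + 5)/(2 + 5))² = (4*6/7)² = (4*(⅐)*6)² = (24/7)² = 576/49)
-d(-51)/n(-50) = -101/576/49 = -101*49/576 = -1*4949/576 = -4949/576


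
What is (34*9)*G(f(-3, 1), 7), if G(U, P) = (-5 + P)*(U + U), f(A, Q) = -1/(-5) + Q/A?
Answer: -816/5 ≈ -163.20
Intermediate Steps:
f(A, Q) = ⅕ + Q/A (f(A, Q) = -1*(-⅕) + Q/A = ⅕ + Q/A)
G(U, P) = 2*U*(-5 + P) (G(U, P) = (-5 + P)*(2*U) = 2*U*(-5 + P))
(34*9)*G(f(-3, 1), 7) = (34*9)*(2*((1 + (⅕)*(-3))/(-3))*(-5 + 7)) = 306*(2*(-(1 - ⅗)/3)*2) = 306*(2*(-⅓*⅖)*2) = 306*(2*(-2/15)*2) = 306*(-8/15) = -816/5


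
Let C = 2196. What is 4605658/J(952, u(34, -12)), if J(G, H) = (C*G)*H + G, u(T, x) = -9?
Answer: -2302829/9407188 ≈ -0.24479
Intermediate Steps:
J(G, H) = G + 2196*G*H (J(G, H) = (2196*G)*H + G = 2196*G*H + G = G + 2196*G*H)
4605658/J(952, u(34, -12)) = 4605658/((952*(1 + 2196*(-9)))) = 4605658/((952*(1 - 19764))) = 4605658/((952*(-19763))) = 4605658/(-18814376) = 4605658*(-1/18814376) = -2302829/9407188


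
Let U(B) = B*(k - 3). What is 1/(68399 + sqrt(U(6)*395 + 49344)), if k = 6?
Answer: 68399/4678366747 - 97*sqrt(6)/4678366747 ≈ 1.4569e-5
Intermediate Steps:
U(B) = 3*B (U(B) = B*(6 - 3) = B*3 = 3*B)
1/(68399 + sqrt(U(6)*395 + 49344)) = 1/(68399 + sqrt((3*6)*395 + 49344)) = 1/(68399 + sqrt(18*395 + 49344)) = 1/(68399 + sqrt(7110 + 49344)) = 1/(68399 + sqrt(56454)) = 1/(68399 + 97*sqrt(6))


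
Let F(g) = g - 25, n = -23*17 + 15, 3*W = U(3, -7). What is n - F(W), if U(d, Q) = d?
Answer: -352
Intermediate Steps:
W = 1 (W = (⅓)*3 = 1)
n = -376 (n = -391 + 15 = -376)
F(g) = -25 + g
n - F(W) = -376 - (-25 + 1) = -376 - 1*(-24) = -376 + 24 = -352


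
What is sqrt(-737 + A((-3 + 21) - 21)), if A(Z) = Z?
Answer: 2*I*sqrt(185) ≈ 27.203*I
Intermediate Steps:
sqrt(-737 + A((-3 + 21) - 21)) = sqrt(-737 + ((-3 + 21) - 21)) = sqrt(-737 + (18 - 21)) = sqrt(-737 - 3) = sqrt(-740) = 2*I*sqrt(185)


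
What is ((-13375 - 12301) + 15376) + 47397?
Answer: 37097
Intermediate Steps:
((-13375 - 12301) + 15376) + 47397 = (-25676 + 15376) + 47397 = -10300 + 47397 = 37097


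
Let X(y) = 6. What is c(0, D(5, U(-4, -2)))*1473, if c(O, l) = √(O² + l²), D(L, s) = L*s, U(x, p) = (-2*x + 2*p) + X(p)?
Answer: 73650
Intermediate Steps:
U(x, p) = 6 - 2*x + 2*p (U(x, p) = (-2*x + 2*p) + 6 = 6 - 2*x + 2*p)
c(0, D(5, U(-4, -2)))*1473 = √(0² + (5*(6 - 2*(-4) + 2*(-2)))²)*1473 = √(0 + (5*(6 + 8 - 4))²)*1473 = √(0 + (5*10)²)*1473 = √(0 + 50²)*1473 = √(0 + 2500)*1473 = √2500*1473 = 50*1473 = 73650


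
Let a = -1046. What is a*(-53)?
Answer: 55438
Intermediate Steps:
a*(-53) = -1046*(-53) = 55438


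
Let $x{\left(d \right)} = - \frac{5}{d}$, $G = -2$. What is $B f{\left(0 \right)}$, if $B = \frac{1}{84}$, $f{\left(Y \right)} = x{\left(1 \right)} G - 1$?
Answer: $\frac{3}{28} \approx 0.10714$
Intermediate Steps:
$f{\left(Y \right)} = 9$ ($f{\left(Y \right)} = - \frac{5}{1} \left(-2\right) - 1 = \left(-5\right) 1 \left(-2\right) - 1 = \left(-5\right) \left(-2\right) - 1 = 10 - 1 = 9$)
$B = \frac{1}{84} \approx 0.011905$
$B f{\left(0 \right)} = \frac{1}{84} \cdot 9 = \frac{3}{28}$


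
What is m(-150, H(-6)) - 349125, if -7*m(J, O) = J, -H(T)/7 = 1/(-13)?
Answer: -2443725/7 ≈ -3.4910e+5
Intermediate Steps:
H(T) = 7/13 (H(T) = -7/(-13) = -7*(-1/13) = 7/13)
m(J, O) = -J/7
m(-150, H(-6)) - 349125 = -⅐*(-150) - 349125 = 150/7 - 349125 = -2443725/7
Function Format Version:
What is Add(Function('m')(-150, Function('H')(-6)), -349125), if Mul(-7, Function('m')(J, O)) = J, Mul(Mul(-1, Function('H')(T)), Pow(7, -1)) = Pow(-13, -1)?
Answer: Rational(-2443725, 7) ≈ -3.4910e+5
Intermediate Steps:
Function('H')(T) = Rational(7, 13) (Function('H')(T) = Mul(-7, Pow(-13, -1)) = Mul(-7, Rational(-1, 13)) = Rational(7, 13))
Function('m')(J, O) = Mul(Rational(-1, 7), J)
Add(Function('m')(-150, Function('H')(-6)), -349125) = Add(Mul(Rational(-1, 7), -150), -349125) = Add(Rational(150, 7), -349125) = Rational(-2443725, 7)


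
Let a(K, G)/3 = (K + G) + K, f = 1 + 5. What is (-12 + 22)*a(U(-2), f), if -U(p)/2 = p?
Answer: 420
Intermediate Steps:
U(p) = -2*p
f = 6
a(K, G) = 3*G + 6*K (a(K, G) = 3*((K + G) + K) = 3*((G + K) + K) = 3*(G + 2*K) = 3*G + 6*K)
(-12 + 22)*a(U(-2), f) = (-12 + 22)*(3*6 + 6*(-2*(-2))) = 10*(18 + 6*4) = 10*(18 + 24) = 10*42 = 420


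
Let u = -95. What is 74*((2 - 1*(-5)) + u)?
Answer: -6512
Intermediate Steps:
74*((2 - 1*(-5)) + u) = 74*((2 - 1*(-5)) - 95) = 74*((2 + 5) - 95) = 74*(7 - 95) = 74*(-88) = -6512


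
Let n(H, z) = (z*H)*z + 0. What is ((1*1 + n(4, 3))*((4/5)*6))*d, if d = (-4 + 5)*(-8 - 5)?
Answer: -11544/5 ≈ -2308.8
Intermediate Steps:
n(H, z) = H*z² (n(H, z) = (H*z)*z + 0 = H*z² + 0 = H*z²)
d = -13 (d = 1*(-13) = -13)
((1*1 + n(4, 3))*((4/5)*6))*d = ((1*1 + 4*3²)*((4/5)*6))*(-13) = ((1 + 4*9)*((4*(⅕))*6))*(-13) = ((1 + 36)*((⅘)*6))*(-13) = (37*(24/5))*(-13) = (888/5)*(-13) = -11544/5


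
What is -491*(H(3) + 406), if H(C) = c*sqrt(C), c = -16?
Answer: -199346 + 7856*sqrt(3) ≈ -1.8574e+5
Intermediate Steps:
H(C) = -16*sqrt(C)
-491*(H(3) + 406) = -491*(-16*sqrt(3) + 406) = -491*(406 - 16*sqrt(3)) = -199346 + 7856*sqrt(3)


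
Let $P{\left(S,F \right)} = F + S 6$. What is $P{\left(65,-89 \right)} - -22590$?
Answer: $22891$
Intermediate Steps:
$P{\left(S,F \right)} = F + 6 S$
$P{\left(65,-89 \right)} - -22590 = \left(-89 + 6 \cdot 65\right) - -22590 = \left(-89 + 390\right) + 22590 = 301 + 22590 = 22891$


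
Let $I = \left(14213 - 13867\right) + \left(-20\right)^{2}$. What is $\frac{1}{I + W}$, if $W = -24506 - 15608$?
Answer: $- \frac{1}{39368} \approx -2.5401 \cdot 10^{-5}$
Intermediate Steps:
$W = -40114$ ($W = -24506 - 15608 = -40114$)
$I = 746$ ($I = 346 + 400 = 746$)
$\frac{1}{I + W} = \frac{1}{746 - 40114} = \frac{1}{-39368} = - \frac{1}{39368}$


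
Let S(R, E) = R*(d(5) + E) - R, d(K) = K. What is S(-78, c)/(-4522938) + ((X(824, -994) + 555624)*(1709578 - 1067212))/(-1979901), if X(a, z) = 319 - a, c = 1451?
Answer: -4266752113455929/23690395421 ≈ -1.8010e+5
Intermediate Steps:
S(R, E) = -R + R*(5 + E) (S(R, E) = R*(5 + E) - R = -R + R*(5 + E))
S(-78, c)/(-4522938) + ((X(824, -994) + 555624)*(1709578 - 1067212))/(-1979901) = -78*(4 + 1451)/(-4522938) + (((319 - 1*824) + 555624)*(1709578 - 1067212))/(-1979901) = -78*1455*(-1/4522938) + (((319 - 824) + 555624)*642366)*(-1/1979901) = -113490*(-1/4522938) + ((-505 + 555624)*642366)*(-1/1979901) = 18915/753823 + (555119*642366)*(-1/1979901) = 18915/753823 + 356589571554*(-1/1979901) = 18915/753823 - 39621063506/219989 = -4266752113455929/23690395421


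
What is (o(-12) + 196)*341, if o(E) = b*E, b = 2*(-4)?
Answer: 99572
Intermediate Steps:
b = -8
o(E) = -8*E
(o(-12) + 196)*341 = (-8*(-12) + 196)*341 = (96 + 196)*341 = 292*341 = 99572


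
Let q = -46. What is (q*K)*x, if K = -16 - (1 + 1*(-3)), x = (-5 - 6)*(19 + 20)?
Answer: -276276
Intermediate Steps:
x = -429 (x = -11*39 = -429)
K = -14 (K = -16 - (1 - 3) = -16 - 1*(-2) = -16 + 2 = -14)
(q*K)*x = -46*(-14)*(-429) = 644*(-429) = -276276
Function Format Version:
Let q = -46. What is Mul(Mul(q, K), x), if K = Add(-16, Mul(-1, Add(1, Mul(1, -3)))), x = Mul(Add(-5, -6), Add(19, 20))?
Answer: -276276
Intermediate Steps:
x = -429 (x = Mul(-11, 39) = -429)
K = -14 (K = Add(-16, Mul(-1, Add(1, -3))) = Add(-16, Mul(-1, -2)) = Add(-16, 2) = -14)
Mul(Mul(q, K), x) = Mul(Mul(-46, -14), -429) = Mul(644, -429) = -276276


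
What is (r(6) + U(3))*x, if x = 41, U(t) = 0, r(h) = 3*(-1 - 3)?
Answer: -492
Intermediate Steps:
r(h) = -12 (r(h) = 3*(-4) = -12)
(r(6) + U(3))*x = (-12 + 0)*41 = -12*41 = -492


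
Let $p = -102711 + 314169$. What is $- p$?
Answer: $-211458$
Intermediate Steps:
$p = 211458$
$- p = \left(-1\right) 211458 = -211458$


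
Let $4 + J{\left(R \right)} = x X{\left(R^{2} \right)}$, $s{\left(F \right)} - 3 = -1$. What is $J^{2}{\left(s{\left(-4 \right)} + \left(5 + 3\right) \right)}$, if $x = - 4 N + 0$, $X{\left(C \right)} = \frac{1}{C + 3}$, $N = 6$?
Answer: $\frac{190096}{10609} \approx 17.918$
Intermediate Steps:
$s{\left(F \right)} = 2$ ($s{\left(F \right)} = 3 - 1 = 2$)
$X{\left(C \right)} = \frac{1}{3 + C}$
$x = -24$ ($x = \left(-4\right) 6 + 0 = -24 + 0 = -24$)
$J{\left(R \right)} = -4 - \frac{24}{3 + R^{2}}$
$J^{2}{\left(s{\left(-4 \right)} + \left(5 + 3\right) \right)} = \left(\frac{4 \left(-9 - \left(2 + \left(5 + 3\right)\right)^{2}\right)}{3 + \left(2 + \left(5 + 3\right)\right)^{2}}\right)^{2} = \left(\frac{4 \left(-9 - \left(2 + 8\right)^{2}\right)}{3 + \left(2 + 8\right)^{2}}\right)^{2} = \left(\frac{4 \left(-9 - 10^{2}\right)}{3 + 10^{2}}\right)^{2} = \left(\frac{4 \left(-9 - 100\right)}{3 + 100}\right)^{2} = \left(\frac{4 \left(-9 - 100\right)}{103}\right)^{2} = \left(4 \cdot \frac{1}{103} \left(-109\right)\right)^{2} = \left(- \frac{436}{103}\right)^{2} = \frac{190096}{10609}$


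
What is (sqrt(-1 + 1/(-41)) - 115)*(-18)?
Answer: 2070 - 18*I*sqrt(1722)/41 ≈ 2070.0 - 18.218*I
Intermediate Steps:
(sqrt(-1 + 1/(-41)) - 115)*(-18) = (sqrt(-1 - 1/41) - 115)*(-18) = (sqrt(-42/41) - 115)*(-18) = (I*sqrt(1722)/41 - 115)*(-18) = (-115 + I*sqrt(1722)/41)*(-18) = 2070 - 18*I*sqrt(1722)/41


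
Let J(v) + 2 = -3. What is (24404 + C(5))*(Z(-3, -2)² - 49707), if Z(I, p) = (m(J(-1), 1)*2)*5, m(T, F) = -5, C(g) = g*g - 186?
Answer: -1144439301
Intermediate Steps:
C(g) = -186 + g² (C(g) = g² - 186 = -186 + g²)
J(v) = -5 (J(v) = -2 - 3 = -5)
Z(I, p) = -50 (Z(I, p) = -5*2*5 = -10*5 = -50)
(24404 + C(5))*(Z(-3, -2)² - 49707) = (24404 + (-186 + 5²))*((-50)² - 49707) = (24404 + (-186 + 25))*(2500 - 49707) = (24404 - 161)*(-47207) = 24243*(-47207) = -1144439301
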